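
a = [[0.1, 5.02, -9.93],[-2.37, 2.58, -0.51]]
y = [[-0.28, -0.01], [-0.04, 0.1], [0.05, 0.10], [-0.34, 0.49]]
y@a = [[-0.0, -1.43, 2.79],[-0.24, 0.06, 0.35],[-0.23, 0.51, -0.55],[-1.20, -0.44, 3.13]]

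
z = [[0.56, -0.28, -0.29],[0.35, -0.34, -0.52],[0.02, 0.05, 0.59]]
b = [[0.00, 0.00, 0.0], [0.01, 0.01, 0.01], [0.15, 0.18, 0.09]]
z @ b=[[-0.05, -0.05, -0.03],[-0.08, -0.1, -0.05],[0.09, 0.11, 0.05]]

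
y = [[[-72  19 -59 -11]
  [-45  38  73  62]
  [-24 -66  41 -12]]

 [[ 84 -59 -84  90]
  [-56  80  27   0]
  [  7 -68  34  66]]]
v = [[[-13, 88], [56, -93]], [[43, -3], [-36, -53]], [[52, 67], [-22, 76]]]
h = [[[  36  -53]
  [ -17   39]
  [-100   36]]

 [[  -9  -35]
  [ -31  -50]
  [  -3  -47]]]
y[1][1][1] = 80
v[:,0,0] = [-13, 43, 52]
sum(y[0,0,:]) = -123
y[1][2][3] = 66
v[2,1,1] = 76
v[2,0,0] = 52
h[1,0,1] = -35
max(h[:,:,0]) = 36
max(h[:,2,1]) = 36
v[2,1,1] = 76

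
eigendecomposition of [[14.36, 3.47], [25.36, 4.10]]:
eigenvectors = [[0.53, -0.21],[0.85, 0.98]]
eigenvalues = [19.92, -1.46]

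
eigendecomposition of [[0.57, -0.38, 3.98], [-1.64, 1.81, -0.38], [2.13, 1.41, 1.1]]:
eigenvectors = [[(-0.78+0j), -0.48-0.33j, (-0.48+0.33j)], [(-0.25+0j), (0.73+0j), (0.73-0j)], [0.57+0.00j, (-0.15-0.31j), (-0.15+0.31j)]]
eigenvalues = [(-2.45+0j), (2.96+0.9j), (2.96-0.9j)]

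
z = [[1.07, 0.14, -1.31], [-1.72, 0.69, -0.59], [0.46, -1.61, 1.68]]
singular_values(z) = [2.82, 2.03, 0.46]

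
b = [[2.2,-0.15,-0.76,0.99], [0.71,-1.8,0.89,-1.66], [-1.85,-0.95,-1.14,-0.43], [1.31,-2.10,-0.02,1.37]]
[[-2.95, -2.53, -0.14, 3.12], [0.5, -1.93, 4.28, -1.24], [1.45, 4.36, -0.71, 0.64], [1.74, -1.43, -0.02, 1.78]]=b@[[-1.37, -1.60, 0.72, 0.68],[-1.04, -0.22, -0.51, -0.18],[1.44, -1.09, 0.44, -1.65],[1.01, 0.13, -1.48, 0.35]]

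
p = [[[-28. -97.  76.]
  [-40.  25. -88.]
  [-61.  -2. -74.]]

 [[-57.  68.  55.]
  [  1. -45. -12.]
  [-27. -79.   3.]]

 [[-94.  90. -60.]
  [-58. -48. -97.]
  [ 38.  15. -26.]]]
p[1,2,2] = 3.0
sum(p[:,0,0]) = -179.0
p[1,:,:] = [[-57.0, 68.0, 55.0], [1.0, -45.0, -12.0], [-27.0, -79.0, 3.0]]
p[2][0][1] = 90.0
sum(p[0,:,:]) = -289.0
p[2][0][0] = -94.0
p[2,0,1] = 90.0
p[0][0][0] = -28.0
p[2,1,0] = -58.0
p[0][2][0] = -61.0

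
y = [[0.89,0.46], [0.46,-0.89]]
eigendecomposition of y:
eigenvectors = [[0.97, -0.24], [0.24, 0.97]]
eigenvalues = [1.0, -1.0]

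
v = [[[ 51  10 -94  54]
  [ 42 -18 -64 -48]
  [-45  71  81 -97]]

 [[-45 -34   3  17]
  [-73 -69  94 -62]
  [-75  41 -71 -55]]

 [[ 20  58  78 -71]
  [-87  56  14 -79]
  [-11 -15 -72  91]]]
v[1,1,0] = -73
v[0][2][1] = 71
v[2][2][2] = -72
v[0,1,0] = 42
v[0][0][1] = 10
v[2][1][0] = -87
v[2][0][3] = -71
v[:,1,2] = [-64, 94, 14]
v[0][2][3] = -97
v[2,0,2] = 78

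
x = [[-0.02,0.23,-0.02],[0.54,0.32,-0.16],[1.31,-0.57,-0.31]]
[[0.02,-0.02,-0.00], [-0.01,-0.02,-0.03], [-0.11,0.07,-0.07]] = x@[[-0.05, 0.04, -0.02], [0.07, -0.09, 0.0], [0.01, 0.10, 0.15]]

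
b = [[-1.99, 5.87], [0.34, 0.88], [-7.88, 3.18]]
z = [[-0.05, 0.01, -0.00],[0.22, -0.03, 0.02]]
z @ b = [[0.1, -0.28], [-0.61, 1.33]]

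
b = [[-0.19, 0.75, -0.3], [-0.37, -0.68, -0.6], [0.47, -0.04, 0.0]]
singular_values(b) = [1.06, 0.78, 0.37]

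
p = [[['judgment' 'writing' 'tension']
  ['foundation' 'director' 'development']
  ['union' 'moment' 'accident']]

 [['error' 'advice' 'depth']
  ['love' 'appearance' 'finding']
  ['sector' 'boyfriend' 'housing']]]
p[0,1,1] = 'director'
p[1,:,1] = ['advice', 'appearance', 'boyfriend']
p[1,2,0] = 'sector'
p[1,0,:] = ['error', 'advice', 'depth']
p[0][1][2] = 'development'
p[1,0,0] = 'error'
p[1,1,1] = 'appearance'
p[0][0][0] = 'judgment'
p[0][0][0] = 'judgment'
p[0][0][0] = 'judgment'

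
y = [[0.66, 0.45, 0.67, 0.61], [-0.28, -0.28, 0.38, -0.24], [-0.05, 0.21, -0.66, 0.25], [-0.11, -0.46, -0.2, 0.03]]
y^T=[[0.66, -0.28, -0.05, -0.11], [0.45, -0.28, 0.21, -0.46], [0.67, 0.38, -0.66, -0.2], [0.61, -0.24, 0.25, 0.03]]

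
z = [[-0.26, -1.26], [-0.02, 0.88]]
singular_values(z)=[1.55, 0.16]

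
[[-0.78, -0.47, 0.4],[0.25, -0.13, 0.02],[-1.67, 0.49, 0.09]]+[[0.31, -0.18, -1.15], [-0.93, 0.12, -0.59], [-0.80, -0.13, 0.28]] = [[-0.47, -0.65, -0.75], [-0.68, -0.01, -0.57], [-2.47, 0.36, 0.37]]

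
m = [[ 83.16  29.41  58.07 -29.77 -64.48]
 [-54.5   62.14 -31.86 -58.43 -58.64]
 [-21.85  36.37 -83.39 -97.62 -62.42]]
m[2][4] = -62.42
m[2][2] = -83.39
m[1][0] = -54.5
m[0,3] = -29.77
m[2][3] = -97.62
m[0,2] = 58.07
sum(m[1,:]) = -141.29000000000002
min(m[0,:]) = -64.48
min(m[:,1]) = 29.41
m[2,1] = 36.37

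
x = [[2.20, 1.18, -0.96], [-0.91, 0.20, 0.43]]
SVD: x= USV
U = [[-0.95, 0.31], [0.31, 0.95]]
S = [2.8, 0.6]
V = [[-0.85, -0.38, 0.37], [-0.33, 0.92, 0.2]]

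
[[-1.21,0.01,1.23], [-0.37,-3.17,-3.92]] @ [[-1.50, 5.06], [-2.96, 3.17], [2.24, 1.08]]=[[4.54, -4.76], [1.16, -16.15]]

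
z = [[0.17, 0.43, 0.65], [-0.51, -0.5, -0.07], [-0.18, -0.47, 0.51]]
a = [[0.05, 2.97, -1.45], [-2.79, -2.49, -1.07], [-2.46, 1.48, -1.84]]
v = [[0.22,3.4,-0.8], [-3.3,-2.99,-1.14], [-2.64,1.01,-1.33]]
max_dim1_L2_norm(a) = 3.89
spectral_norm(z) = 0.98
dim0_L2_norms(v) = [4.23, 4.64, 1.93]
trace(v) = -4.10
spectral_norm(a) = 4.40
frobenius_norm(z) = 1.29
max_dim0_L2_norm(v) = 4.64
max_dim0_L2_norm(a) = 4.15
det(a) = 7.75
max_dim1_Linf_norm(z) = 0.65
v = a + z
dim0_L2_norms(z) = [0.57, 0.81, 0.83]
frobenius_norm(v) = 6.57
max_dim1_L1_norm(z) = 1.25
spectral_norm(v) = 5.34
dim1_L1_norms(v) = [4.42, 7.43, 4.98]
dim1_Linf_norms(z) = [0.65, 0.51, 0.51]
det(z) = 0.17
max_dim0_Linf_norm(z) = 0.65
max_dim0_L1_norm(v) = 7.4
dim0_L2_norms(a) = [3.72, 4.15, 2.58]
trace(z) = 0.18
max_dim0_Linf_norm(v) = 3.4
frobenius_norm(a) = 6.14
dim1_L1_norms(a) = [4.47, 6.35, 5.78]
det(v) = 5.42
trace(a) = -4.28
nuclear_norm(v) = 9.42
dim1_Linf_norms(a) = [2.97, 2.79, 2.46]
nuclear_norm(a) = 9.07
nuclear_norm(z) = 2.00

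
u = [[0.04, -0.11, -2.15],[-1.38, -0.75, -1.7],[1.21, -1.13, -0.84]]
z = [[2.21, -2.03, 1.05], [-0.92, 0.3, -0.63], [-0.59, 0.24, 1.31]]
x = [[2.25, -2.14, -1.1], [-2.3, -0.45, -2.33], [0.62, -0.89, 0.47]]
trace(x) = 2.27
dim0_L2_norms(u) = [1.84, 1.36, 2.87]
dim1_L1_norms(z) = [5.29, 1.85, 2.14]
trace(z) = 3.82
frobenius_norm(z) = 3.68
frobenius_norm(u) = 3.67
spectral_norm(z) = 3.35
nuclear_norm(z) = 5.24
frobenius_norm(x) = 4.81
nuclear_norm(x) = 7.34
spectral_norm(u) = 3.04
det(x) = -6.92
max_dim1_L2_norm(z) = 3.18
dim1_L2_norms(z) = [3.18, 1.15, 1.46]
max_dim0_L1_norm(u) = 4.69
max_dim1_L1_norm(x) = 5.49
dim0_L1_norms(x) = [5.17, 3.48, 3.9]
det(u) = -5.00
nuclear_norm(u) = 5.78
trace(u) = -1.55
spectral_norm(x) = 3.68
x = z + u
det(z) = -2.04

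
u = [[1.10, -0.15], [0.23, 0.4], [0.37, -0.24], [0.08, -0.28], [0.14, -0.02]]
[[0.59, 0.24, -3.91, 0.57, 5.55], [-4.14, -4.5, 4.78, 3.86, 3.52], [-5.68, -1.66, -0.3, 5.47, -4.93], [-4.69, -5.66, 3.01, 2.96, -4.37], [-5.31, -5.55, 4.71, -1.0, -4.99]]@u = [[0.08, 0.68], [-3.02, -3.48], [-6.99, -1.17], [-5.72, -3.02], [-6.15, -2.17]]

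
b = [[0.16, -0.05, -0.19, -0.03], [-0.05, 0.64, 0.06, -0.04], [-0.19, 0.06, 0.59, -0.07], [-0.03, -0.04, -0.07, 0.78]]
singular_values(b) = [0.83, 0.68, 0.58, 0.08]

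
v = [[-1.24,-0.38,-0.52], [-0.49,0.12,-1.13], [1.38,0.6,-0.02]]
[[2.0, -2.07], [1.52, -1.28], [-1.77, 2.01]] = v @ [[-0.24, 0.27], [-2.44, 2.77], [-1.5, 1.31]]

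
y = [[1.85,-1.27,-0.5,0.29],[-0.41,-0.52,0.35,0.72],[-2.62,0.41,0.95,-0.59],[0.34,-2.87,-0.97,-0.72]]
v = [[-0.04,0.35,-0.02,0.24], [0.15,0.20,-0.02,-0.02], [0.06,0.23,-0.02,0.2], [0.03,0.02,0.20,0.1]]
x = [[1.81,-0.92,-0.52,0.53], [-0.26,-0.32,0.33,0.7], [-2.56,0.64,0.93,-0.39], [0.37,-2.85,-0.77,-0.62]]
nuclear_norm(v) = 1.03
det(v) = 0.00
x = y + v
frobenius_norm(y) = 4.95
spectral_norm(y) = 4.07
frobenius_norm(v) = 0.63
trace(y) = 1.56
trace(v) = 0.24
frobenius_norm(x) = 4.76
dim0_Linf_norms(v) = [0.15, 0.35, 0.2, 0.24]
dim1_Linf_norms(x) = [1.81, 0.7, 2.56, 2.85]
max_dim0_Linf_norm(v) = 0.35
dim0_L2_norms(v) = [0.17, 0.46, 0.2, 0.33]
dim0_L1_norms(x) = [5.0, 4.73, 2.55, 2.24]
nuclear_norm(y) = 7.97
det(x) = 0.60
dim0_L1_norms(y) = [5.22, 5.07, 2.77, 2.32]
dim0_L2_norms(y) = [3.25, 3.21, 1.49, 1.21]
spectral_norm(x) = 3.97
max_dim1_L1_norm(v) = 0.65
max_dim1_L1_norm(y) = 4.9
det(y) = 2.94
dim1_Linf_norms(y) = [1.85, 0.72, 2.62, 2.87]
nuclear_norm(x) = 7.42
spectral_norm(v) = 0.55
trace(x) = 1.80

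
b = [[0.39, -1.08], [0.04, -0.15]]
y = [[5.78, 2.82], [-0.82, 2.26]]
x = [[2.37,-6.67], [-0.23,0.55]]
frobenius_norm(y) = 6.87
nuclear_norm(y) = 8.83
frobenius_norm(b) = 1.16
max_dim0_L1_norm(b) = 1.23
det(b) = -0.02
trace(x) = 2.92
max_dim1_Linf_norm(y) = 5.78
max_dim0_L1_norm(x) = 7.22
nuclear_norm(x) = 7.14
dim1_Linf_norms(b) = [1.08, 0.15]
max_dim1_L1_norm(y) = 8.6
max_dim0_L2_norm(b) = 1.09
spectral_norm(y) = 6.44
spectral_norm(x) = 7.10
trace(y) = 8.04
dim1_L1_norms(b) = [1.47, 0.19]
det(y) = 15.38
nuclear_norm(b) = 1.17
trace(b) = 0.24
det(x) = -0.23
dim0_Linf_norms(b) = [0.39, 1.08]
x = y @ b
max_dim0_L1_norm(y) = 6.6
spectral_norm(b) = 1.16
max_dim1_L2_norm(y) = 6.43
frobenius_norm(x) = 7.10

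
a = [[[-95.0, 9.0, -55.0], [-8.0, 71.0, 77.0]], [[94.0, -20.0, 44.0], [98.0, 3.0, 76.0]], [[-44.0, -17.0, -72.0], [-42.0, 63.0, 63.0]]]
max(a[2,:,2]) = 63.0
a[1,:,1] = [-20.0, 3.0]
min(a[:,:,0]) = -95.0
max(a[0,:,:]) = 77.0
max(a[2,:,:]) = 63.0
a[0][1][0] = -8.0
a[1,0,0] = 94.0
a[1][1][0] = 98.0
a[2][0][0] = -44.0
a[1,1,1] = 3.0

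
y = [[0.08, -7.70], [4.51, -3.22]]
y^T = [[0.08, 4.51], [-7.7, -3.22]]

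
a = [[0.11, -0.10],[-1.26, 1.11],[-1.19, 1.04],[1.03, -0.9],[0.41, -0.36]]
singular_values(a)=[2.74, 0.01]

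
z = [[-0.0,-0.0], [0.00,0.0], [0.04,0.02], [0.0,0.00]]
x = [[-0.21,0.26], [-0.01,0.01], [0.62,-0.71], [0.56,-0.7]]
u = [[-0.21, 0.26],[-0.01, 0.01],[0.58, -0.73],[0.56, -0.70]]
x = u + z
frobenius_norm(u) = 1.34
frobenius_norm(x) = 1.34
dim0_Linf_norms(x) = [0.62, 0.71]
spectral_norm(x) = 1.34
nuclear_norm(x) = 1.37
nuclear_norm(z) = 0.04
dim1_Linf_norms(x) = [0.26, 0.01, 0.71, 0.7]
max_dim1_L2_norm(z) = 0.04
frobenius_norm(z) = 0.04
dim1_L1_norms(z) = [0.0, 0.0, 0.06, 0.0]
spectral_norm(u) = 1.34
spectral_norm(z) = 0.04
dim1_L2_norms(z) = [0.0, 0.0, 0.04, 0.0]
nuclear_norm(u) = 1.34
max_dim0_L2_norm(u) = 1.04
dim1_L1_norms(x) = [0.47, 0.02, 1.33, 1.26]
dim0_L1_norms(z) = [0.04, 0.02]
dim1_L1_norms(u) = [0.47, 0.02, 1.31, 1.26]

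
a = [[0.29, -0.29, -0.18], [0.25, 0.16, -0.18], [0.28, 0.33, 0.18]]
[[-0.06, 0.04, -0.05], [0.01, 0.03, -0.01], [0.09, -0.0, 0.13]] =a@[[0.04, 0.07, 0.13],  [0.16, -0.02, 0.11],  [0.13, -0.1, 0.33]]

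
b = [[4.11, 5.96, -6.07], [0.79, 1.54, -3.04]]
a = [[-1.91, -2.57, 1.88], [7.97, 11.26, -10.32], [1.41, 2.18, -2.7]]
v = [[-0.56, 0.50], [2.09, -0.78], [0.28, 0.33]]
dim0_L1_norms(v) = [2.93, 1.61]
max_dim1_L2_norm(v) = 2.23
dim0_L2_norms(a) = [8.32, 11.75, 10.83]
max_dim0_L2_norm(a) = 11.75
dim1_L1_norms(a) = [6.36, 29.55, 6.29]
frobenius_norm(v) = 2.39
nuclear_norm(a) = 18.75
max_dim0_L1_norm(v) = 2.93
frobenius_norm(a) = 18.02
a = v @ b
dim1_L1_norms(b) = [16.14, 5.37]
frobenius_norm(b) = 10.07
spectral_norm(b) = 10.01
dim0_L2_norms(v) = [2.18, 0.98]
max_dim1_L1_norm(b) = 16.14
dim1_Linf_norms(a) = [2.57, 11.26, 2.7]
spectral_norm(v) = 2.34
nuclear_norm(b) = 11.18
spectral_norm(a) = 18.00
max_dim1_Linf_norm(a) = 11.26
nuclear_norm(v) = 2.83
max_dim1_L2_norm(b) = 9.45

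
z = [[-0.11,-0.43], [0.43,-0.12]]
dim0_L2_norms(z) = [0.44, 0.45]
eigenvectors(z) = [[(-0.71+0j),(-0.71-0j)], [(-0.01+0.71j),(-0.01-0.71j)]]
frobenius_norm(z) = 0.63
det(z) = 0.20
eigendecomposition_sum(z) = [[(-0.06+0.22j), (-0.22-0.06j)], [0.22+0.06j, -0.06+0.21j]] + [[(-0.06-0.22j), -0.22+0.06j], [0.22-0.06j, (-0.06-0.21j)]]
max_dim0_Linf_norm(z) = 0.43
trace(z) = -0.23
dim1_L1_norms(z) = [0.54, 0.55]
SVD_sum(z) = [[0.17,-0.22],[0.22,-0.28]] + [[-0.28, -0.21], [0.21, 0.16]]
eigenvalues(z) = [(-0.11+0.43j), (-0.11-0.43j)]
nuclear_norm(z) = 0.89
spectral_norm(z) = 0.45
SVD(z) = [[0.61, 0.79], [0.79, -0.61]] @ diag([0.45011234536912137, 0.44011234536912136]) @ [[0.61, -0.79], [-0.79, -0.61]]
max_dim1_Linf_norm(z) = 0.43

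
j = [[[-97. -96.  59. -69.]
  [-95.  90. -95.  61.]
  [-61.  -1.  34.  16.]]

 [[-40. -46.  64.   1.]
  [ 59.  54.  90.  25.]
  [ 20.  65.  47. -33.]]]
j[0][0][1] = -96.0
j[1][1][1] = 54.0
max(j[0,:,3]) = 61.0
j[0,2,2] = 34.0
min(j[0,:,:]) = -97.0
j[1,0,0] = -40.0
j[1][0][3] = 1.0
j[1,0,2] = 64.0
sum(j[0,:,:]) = -254.0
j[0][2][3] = 16.0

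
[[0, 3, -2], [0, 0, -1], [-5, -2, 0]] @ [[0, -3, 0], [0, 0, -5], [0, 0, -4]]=[[0, 0, -7], [0, 0, 4], [0, 15, 10]]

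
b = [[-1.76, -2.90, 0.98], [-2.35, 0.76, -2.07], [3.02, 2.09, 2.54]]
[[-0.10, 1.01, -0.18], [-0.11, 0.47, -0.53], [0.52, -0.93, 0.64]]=b@[[-0.06, -0.34, 0.16], [0.13, -0.10, -0.01], [0.17, 0.12, 0.07]]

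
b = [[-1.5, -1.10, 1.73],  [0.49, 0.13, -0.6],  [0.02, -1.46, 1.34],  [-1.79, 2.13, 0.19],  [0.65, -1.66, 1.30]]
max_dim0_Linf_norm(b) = 2.13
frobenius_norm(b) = 4.86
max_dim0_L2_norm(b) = 3.26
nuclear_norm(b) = 7.29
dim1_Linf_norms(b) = [1.73, 0.6, 1.46, 2.13, 1.66]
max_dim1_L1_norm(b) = 4.33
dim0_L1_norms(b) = [4.45, 6.48, 5.16]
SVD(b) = [[0.42, -0.67, 0.54], [-0.09, 0.24, 0.1], [0.5, -0.15, -0.22], [-0.5, -0.68, -0.50], [0.56, 0.05, -0.63]] @ diag([3.8669376543407634, 2.9018244703102747, 0.5185633239538404]) @ [[0.16,-0.83,0.54], [0.82,-0.19,-0.54], [-0.55,-0.53,-0.65]]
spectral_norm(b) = 3.87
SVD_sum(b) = [[0.25,-1.33,0.86], [-0.06,0.29,-0.19], [0.30,-1.60,1.04], [-0.31,1.61,-1.05], [0.34,-1.80,1.17]] + [[-1.6, 0.38, 1.05], [0.57, -0.14, -0.38], [-0.35, 0.08, 0.23], [-1.63, 0.38, 1.07], [0.13, -0.03, -0.08]] + [[-0.15, -0.15, -0.18], [-0.03, -0.03, -0.03], [0.06, 0.06, 0.07], [0.14, 0.14, 0.17], [0.18, 0.17, 0.21]]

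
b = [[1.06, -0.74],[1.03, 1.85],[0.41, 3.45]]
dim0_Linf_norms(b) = [1.06, 3.45]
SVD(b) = [[0.13,0.85], [-0.50,0.5], [-0.86,-0.15]] @ diag([4.04134802519106, 1.3757565697769056]) @ [[-0.18, -0.98], [0.98, -0.18]]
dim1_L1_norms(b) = [1.8, 2.88, 3.86]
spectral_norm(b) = 4.04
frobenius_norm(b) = 4.27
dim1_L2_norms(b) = [1.29, 2.12, 3.47]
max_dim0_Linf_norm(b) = 3.45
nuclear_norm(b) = 5.42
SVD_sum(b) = [[-0.1, -0.53],[0.36, 1.97],[0.62, 3.41]] + [[1.16, -0.21], [0.67, -0.12], [-0.21, 0.04]]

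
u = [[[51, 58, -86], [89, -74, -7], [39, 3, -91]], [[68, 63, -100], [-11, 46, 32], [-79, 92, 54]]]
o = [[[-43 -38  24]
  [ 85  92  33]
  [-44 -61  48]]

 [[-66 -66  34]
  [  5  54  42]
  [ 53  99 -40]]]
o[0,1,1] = 92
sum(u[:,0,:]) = 54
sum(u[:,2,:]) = 18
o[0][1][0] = 85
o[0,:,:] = [[-43, -38, 24], [85, 92, 33], [-44, -61, 48]]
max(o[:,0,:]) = 34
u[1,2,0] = -79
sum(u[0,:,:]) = -18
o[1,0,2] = 34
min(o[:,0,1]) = -66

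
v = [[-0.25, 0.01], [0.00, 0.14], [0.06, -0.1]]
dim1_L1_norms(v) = [0.26, 0.14, 0.16]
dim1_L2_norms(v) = [0.25, 0.14, 0.12]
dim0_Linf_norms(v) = [0.25, 0.14]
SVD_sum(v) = [[-0.24, 0.05], [-0.03, 0.01], [0.08, -0.02]] + [[-0.01, -0.04],[0.03, 0.13],[-0.02, -0.08]]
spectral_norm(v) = 0.26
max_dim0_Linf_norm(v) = 0.25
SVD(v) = [[-0.94, 0.27], [-0.12, -0.82], [0.31, 0.51]] @ diag([0.26074328469144253, 0.16677211843805717]) @ [[0.98,-0.22], [-0.22,-0.98]]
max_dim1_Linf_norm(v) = 0.25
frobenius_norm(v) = 0.31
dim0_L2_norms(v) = [0.26, 0.17]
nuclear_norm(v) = 0.43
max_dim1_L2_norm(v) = 0.25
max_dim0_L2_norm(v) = 0.26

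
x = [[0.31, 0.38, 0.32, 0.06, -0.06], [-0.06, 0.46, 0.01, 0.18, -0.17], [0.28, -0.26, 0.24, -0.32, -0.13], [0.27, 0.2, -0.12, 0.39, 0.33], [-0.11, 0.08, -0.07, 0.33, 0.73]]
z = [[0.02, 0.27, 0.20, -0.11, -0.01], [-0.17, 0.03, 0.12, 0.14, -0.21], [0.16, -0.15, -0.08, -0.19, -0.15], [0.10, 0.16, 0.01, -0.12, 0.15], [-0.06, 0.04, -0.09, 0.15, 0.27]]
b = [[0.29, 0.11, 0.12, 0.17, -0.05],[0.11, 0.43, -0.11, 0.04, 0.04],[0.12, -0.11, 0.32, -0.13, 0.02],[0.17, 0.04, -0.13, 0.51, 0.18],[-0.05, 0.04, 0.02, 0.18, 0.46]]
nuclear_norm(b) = 2.01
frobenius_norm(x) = 1.42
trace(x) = 2.13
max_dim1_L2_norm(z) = 0.35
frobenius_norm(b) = 1.04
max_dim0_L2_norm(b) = 0.58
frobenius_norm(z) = 0.73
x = b + z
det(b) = 0.00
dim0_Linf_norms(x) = [0.31, 0.46, 0.32, 0.39, 0.73]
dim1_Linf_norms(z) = [0.27, 0.21, 0.19, 0.16, 0.27]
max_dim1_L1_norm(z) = 0.73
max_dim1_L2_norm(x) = 0.82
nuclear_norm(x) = 2.62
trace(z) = 0.12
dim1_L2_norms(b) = [0.38, 0.46, 0.38, 0.58, 0.5]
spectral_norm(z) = 0.45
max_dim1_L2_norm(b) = 0.58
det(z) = 0.00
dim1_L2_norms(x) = [0.59, 0.53, 0.57, 0.62, 0.82]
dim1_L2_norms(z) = [0.35, 0.33, 0.34, 0.27, 0.33]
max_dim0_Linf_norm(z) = 0.27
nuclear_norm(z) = 1.29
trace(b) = 2.01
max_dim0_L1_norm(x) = 1.42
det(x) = -0.00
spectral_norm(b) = 0.74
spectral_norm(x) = 1.03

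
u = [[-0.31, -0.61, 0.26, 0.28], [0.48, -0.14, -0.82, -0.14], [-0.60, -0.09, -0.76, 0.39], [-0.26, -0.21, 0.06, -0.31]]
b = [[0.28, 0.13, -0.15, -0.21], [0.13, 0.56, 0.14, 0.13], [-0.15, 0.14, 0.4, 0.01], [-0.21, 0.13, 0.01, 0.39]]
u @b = [[-0.26, -0.31, 0.07, 0.1], [0.27, -0.15, -0.42, -0.18], [-0.15, -0.18, -0.22, 0.26], [-0.04, -0.18, 0.03, -0.09]]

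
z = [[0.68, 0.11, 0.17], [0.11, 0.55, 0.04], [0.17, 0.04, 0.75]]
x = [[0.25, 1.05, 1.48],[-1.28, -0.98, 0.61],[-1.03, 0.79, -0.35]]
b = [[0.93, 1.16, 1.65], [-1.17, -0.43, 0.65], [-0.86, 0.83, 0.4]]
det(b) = -2.98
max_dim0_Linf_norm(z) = 0.75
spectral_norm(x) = 1.91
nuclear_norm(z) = 1.98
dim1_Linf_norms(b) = [1.65, 1.17, 0.86]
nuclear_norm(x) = 4.88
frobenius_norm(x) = 2.85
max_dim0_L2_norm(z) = 0.77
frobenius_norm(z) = 1.19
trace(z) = 1.98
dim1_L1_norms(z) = [0.96, 0.7, 0.96]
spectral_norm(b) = 2.27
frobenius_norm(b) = 2.92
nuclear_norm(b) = 4.71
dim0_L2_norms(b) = [1.72, 1.49, 1.82]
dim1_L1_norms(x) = [2.78, 2.87, 2.17]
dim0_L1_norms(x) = [2.56, 2.82, 2.44]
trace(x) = -1.08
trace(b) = 0.90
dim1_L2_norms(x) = [1.83, 1.72, 1.34]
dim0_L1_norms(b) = [2.96, 2.42, 2.7]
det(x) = -4.16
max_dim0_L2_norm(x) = 1.66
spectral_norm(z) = 0.92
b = z + x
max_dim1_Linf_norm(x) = 1.48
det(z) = 0.26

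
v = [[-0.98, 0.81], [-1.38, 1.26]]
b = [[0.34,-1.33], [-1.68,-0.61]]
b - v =[[1.32, -2.14], [-0.30, -1.87]]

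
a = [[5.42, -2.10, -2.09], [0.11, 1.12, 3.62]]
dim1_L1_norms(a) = [9.61, 4.85]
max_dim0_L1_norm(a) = 5.71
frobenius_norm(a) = 7.25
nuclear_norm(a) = 9.77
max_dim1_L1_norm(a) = 9.61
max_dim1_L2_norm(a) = 6.18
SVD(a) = [[-0.95, 0.33], [0.33, 0.95]] @ diag([6.432148604022515, 3.3395904443166704]) @ [[-0.79, 0.37, 0.49], [0.56, 0.11, 0.82]]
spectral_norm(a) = 6.43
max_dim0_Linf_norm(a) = 5.42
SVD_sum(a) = [[4.81, -2.22, -2.98], [-1.66, 0.77, 1.03]] + [[0.61, 0.12, 0.89],  [1.77, 0.35, 2.59]]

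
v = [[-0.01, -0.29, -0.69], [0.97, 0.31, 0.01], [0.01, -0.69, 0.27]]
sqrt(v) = [[0.58, -0.35, -0.48], [0.67, 0.8, 0.22], [0.22, -0.41, 0.69]]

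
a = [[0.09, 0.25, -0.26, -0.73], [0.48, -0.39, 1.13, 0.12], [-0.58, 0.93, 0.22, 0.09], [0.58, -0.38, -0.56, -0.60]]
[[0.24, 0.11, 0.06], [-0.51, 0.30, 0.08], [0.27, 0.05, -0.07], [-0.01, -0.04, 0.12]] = a @ [[-0.44,-0.09,0.22],  [0.09,-0.05,0.06],  [-0.20,0.32,0.00],  [-0.28,-0.29,-0.03]]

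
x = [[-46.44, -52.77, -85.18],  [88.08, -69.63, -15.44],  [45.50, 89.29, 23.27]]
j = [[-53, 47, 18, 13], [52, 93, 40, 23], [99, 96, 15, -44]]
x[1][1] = -69.63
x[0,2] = -85.18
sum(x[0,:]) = -184.39000000000001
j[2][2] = 15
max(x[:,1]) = 89.29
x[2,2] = 23.27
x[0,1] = -52.77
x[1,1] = -69.63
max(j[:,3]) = 23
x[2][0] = 45.5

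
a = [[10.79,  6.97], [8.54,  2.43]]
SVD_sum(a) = [[11.35, 5.9], [7.72, 4.01]] + [[-0.56, 1.07],[0.82, -1.58]]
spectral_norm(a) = 15.47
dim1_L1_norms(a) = [17.76, 10.97]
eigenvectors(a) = [[0.83, -0.47], [0.55, 0.88]]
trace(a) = 13.22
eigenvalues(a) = [15.38, -2.16]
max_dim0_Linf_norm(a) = 10.79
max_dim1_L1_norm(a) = 17.76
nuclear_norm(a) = 17.62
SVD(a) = [[-0.83, -0.56], [-0.56, 0.83]] @ diag([15.46624130735207, 2.1533415480960114]) @ [[-0.89, -0.46], [0.46, -0.89]]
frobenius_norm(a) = 15.62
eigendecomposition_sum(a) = [[11.36, 6.11], [7.49, 4.03]] + [[-0.57, 0.86], [1.05, -1.6]]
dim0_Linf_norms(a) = [10.79, 6.97]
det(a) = -33.30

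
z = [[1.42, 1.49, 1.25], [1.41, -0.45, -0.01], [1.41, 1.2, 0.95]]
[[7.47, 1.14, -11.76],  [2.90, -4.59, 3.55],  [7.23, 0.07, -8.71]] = z @ [[3.66, -2.73, 1.38], [5.13, 1.59, -3.41], [-4.3, 2.12, -6.91]]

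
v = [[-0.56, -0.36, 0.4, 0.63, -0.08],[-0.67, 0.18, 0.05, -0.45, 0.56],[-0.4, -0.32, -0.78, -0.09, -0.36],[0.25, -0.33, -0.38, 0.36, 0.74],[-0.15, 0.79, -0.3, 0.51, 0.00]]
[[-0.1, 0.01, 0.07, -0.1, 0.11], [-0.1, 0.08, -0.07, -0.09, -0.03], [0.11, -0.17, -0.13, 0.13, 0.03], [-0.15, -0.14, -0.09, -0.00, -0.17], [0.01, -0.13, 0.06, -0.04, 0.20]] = v @ [[0.04, -0.01, 0.03, 0.07, -0.12], [0.04, 0.01, 0.08, -0.05, 0.16], [-0.07, 0.23, 0.14, -0.13, 0.02], [-0.08, -0.13, 0.08, -0.06, 0.12], [-0.20, 0.0, -0.06, -0.09, -0.16]]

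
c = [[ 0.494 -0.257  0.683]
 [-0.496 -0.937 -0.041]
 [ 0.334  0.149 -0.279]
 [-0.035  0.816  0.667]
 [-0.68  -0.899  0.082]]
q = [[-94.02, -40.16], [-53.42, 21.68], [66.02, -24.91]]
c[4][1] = -0.899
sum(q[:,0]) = -81.42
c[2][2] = -0.279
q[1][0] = -53.42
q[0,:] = [-94.02, -40.16]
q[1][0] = -53.42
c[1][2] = -0.041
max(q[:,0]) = 66.02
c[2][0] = 0.334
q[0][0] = -94.02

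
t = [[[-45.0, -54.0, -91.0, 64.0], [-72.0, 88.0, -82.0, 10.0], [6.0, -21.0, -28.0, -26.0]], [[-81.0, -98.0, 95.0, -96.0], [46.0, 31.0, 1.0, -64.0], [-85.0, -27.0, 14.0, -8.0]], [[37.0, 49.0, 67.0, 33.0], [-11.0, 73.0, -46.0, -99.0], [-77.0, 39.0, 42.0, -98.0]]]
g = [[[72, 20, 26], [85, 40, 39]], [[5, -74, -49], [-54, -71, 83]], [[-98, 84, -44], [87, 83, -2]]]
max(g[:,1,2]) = 83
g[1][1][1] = -71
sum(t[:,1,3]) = -153.0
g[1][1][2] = 83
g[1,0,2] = -49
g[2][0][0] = -98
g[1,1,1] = -71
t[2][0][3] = 33.0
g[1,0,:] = [5, -74, -49]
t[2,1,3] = -99.0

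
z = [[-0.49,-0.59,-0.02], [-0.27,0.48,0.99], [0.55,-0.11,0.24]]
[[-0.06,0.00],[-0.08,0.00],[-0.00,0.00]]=z@ [[0.05, 0.00], [0.07, 0.0], [-0.10, -0.0]]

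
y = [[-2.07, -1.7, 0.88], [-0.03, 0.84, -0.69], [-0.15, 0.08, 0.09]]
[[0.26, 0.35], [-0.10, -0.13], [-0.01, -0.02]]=y@[[-0.02, -0.02], [-0.15, -0.21], [-0.04, -0.06]]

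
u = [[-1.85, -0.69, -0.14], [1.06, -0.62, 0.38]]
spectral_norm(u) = 2.18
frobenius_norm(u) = 2.36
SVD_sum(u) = [[-1.89, -0.29, -0.27], [0.97, 0.15, 0.14]] + [[0.04, -0.4, 0.13], [0.09, -0.77, 0.24]]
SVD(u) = [[-0.89, 0.46], [0.46, 0.89]] @ diag([2.175934635600002, 0.9142802970622771]) @ [[0.98, 0.15, 0.14], [0.10, -0.95, 0.30]]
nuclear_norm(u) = 3.09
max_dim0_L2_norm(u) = 2.13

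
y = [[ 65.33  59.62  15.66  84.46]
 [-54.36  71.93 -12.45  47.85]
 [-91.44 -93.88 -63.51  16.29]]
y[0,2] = 15.66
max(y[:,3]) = 84.46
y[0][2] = 15.66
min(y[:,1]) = -93.88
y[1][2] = -12.45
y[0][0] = 65.33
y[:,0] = [65.33, -54.36, -91.44]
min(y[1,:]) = -54.36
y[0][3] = 84.46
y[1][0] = -54.36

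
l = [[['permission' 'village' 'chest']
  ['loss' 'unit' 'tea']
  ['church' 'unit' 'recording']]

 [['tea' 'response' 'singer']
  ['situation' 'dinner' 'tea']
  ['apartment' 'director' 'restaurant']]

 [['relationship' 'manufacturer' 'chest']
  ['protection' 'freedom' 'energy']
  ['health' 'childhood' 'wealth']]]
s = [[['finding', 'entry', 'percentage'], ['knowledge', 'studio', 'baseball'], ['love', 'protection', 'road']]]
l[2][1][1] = 'freedom'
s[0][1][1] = 'studio'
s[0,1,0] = 'knowledge'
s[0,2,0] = 'love'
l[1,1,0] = 'situation'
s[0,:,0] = ['finding', 'knowledge', 'love']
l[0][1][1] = 'unit'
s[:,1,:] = [['knowledge', 'studio', 'baseball']]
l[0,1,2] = 'tea'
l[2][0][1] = 'manufacturer'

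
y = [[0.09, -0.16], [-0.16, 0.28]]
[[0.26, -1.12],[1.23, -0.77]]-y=[[0.17, -0.96], [1.39, -1.05]]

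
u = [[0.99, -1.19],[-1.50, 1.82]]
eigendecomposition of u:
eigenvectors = [[-0.77, 0.55], [-0.64, -0.84]]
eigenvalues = [0.01, 2.8]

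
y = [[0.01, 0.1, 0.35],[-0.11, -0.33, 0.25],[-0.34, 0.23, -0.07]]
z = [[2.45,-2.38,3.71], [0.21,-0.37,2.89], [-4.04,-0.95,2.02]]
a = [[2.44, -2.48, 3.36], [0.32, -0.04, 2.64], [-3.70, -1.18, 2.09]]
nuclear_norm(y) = 1.19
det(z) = 27.41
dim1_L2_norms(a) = [4.84, 2.66, 4.41]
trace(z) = 4.10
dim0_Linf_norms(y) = [0.34, 0.33, 0.35]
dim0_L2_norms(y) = [0.36, 0.41, 0.44]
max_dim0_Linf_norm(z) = 4.04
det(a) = 31.51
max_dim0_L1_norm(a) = 8.09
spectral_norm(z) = 5.68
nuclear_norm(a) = 11.10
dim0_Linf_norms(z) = [4.04, 2.38, 3.71]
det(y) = -0.06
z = y + a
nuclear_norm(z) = 11.39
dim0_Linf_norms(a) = [3.7, 2.48, 3.36]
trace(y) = -0.39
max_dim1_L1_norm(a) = 8.28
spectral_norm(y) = 0.50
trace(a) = 4.49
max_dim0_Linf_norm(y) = 0.35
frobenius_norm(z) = 7.43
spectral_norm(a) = 5.36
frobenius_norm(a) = 7.07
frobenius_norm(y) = 0.70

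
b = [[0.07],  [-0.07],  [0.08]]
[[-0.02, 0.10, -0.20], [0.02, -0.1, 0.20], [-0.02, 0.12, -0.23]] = b @ [[-0.31, 1.46, -2.86]]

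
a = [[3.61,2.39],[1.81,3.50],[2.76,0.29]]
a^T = [[3.61, 1.81, 2.76],[2.39, 3.5, 0.29]]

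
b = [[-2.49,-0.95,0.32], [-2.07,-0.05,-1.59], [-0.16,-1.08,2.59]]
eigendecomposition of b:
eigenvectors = [[0.79, 0.29, 0.13], [0.6, -0.89, -0.50], [0.13, -0.35, 0.85]]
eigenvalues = [-3.15, 0.0, 3.2]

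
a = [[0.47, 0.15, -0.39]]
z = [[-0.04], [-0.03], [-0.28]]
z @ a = [[-0.02, -0.01, 0.02],[-0.01, -0.00, 0.01],[-0.13, -0.04, 0.11]]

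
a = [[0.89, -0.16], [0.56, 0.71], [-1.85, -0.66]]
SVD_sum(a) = [[0.74, 0.27],  [0.72, 0.26],  [-1.85, -0.67]] + [[0.15,-0.43],[-0.16,0.45],[-0.00,0.01]]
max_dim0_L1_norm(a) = 3.3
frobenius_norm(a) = 2.34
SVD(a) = [[-0.35,  0.69], [-0.34,  -0.73], [0.87,  -0.01]] @ diag([2.2495214789334024, 0.6581436893394009]) @ [[-0.94, -0.34],[0.34, -0.94]]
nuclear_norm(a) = 2.91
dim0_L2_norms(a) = [2.13, 0.98]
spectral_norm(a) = 2.25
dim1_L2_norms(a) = [0.9, 0.9, 1.96]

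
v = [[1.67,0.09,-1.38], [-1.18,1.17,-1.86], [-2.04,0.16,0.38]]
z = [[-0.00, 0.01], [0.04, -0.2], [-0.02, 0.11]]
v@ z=[[0.03, -0.15], [0.08, -0.45], [-0.0, -0.01]]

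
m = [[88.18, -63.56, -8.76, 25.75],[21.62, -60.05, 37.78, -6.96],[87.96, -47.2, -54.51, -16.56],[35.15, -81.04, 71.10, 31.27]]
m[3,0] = 35.15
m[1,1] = -60.05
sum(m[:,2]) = 45.61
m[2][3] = -16.56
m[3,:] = [35.15, -81.04, 71.1, 31.27]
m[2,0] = 87.96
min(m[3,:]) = -81.04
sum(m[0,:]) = 41.61000000000001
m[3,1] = -81.04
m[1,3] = -6.96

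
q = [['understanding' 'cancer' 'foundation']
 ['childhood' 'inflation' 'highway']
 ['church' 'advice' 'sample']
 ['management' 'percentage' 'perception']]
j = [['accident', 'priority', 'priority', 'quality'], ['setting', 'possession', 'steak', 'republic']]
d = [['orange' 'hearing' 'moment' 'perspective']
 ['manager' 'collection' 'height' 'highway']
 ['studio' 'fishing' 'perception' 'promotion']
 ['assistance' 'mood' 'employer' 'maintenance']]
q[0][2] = 'foundation'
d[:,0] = ['orange', 'manager', 'studio', 'assistance']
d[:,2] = ['moment', 'height', 'perception', 'employer']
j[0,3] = 'quality'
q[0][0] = 'understanding'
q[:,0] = ['understanding', 'childhood', 'church', 'management']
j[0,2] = 'priority'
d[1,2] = 'height'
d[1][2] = 'height'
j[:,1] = ['priority', 'possession']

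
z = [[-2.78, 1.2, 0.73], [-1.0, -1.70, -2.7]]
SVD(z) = [[-0.49,0.87], [0.87,0.49]] @ diag([3.446246707991613, 3.000780503078652]) @ [[0.14,  -0.60,  -0.79], [-0.97,  0.07,  -0.23]]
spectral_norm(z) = 3.45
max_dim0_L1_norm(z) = 3.78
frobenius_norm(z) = 4.57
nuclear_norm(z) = 6.45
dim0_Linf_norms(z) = [2.78, 1.7, 2.7]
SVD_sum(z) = [[-0.25,1.02,1.33], [0.43,-1.80,-2.36]] + [[-2.53,0.18,-0.60], [-1.43,0.1,-0.34]]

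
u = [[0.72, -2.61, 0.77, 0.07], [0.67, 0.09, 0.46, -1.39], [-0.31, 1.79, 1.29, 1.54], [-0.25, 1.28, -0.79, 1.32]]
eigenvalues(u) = [(0.43+2.04j), (0.43-2.04j), (0.91+0j), (1.64+0j)]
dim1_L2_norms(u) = [2.82, 1.61, 2.71, 2.02]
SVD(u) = [[-0.63, -0.71, -0.02, -0.32], [-0.19, 0.43, 0.65, -0.60], [0.59, -0.56, 0.59, 0.04], [0.47, -0.07, -0.49, -0.73]] @ diag([3.8249828807041637, 2.0514357864098907, 1.6890946564232039, 0.4902819782528135]) @ [[-0.23, 0.86, -0.05, 0.46],[-0.01, 0.39, -0.49, -0.78],[0.21, 0.31, 0.84, -0.38],[-0.95, -0.14, 0.21, -0.19]]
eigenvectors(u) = [[0.71+0.00j, 0.71-0.00j, 0.86+0.00j, (0.35+0j)], [0.04-0.44j, 0.04+0.44j, (-0.14+0j), (-0.36+0j)], [-0.10+0.37j, -0.10-0.37j, -0.28+0.00j, -0.81+0.00j], [-0.35+0.17j, (-0.35-0.17j), (0.4+0j), (0.3+0j)]]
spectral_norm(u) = 3.82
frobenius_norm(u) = 4.68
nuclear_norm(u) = 8.06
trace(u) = 3.42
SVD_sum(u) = [[0.56, -2.07, 0.12, -1.10],  [0.17, -0.63, 0.04, -0.34],  [-0.52, 1.93, -0.11, 1.03],  [-0.41, 1.54, -0.09, 0.82]] + [[0.02,-0.56,0.71,1.13], [-0.01,0.34,-0.43,-0.69], [0.02,-0.44,0.56,0.89], [0.00,-0.06,0.07,0.12]] + [[-0.01, -0.01, -0.02, 0.01], [0.23, 0.34, 0.92, -0.42], [0.21, 0.31, 0.84, -0.38], [-0.18, -0.26, -0.70, 0.32]] + [[0.15, 0.02, -0.03, 0.03], [0.28, 0.04, -0.06, 0.05], [-0.02, -0.00, 0.00, -0.0], [0.34, 0.05, -0.07, 0.07]]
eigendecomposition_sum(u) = [[(0.15+0.46j), -1.38-0.21j, 0.51-0.13j, (-0.43-1.15j)],[(0.29-0.07j), (-0.21+0.84j), (-0.05-0.33j), (-0.73+0.2j)],[(-0.26+0.02j), 0.30-0.70j, (-0+0.29j), (0.66-0.07j)],[(-0.19-0.18j), (0.72-0.23j), (-0.22+0.19j), (0.49+0.45j)]] + [[0.15-0.46j, (-1.38+0.21j), 0.51+0.13j, -0.43+1.15j], [0.29+0.07j, -0.21-0.84j, (-0.05+0.33j), (-0.73-0.2j)], [(-0.26-0.02j), (0.3+0.7j), -0.00-0.29j, 0.66+0.07j], [(-0.19+0.18j), (0.72+0.23j), (-0.22-0.19j), 0.49-0.45j]] + [[0.59-0.00j, 0.78+0.00j, (0.36-0j), 1.20+0.00j], [-0.09+0.00j, (-0.12-0j), -0.06+0.00j, (-0.19-0j)], [(-0.19+0j), -0.26-0.00j, (-0.12+0j), -0.40-0.00j], [(0.28-0j), 0.36+0.00j, (0.17-0j), (0.56+0j)]] + [[-0.18-0.00j, -0.63-0.00j, -0.62-0.00j, -0.27-0.00j], [(0.18+0j), (0.63+0j), 0.62+0.00j, 0.27+0.00j], [(0.41+0j), 1.44+0.00j, 1.41+0.00j, (0.61+0j)], [-0.15-0.00j, -0.53-0.00j, -0.52-0.00j, (-0.23-0j)]]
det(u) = 6.50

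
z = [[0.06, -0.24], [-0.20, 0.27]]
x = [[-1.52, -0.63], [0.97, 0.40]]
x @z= [[0.03, 0.19], [-0.02, -0.12]]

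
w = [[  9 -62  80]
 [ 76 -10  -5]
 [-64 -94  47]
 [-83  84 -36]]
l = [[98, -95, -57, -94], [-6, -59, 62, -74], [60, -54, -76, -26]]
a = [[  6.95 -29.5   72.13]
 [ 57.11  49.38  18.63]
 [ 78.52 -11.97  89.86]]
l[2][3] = -26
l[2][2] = -76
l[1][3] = -74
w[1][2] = -5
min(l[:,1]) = -95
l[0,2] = -57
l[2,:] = [60, -54, -76, -26]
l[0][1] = -95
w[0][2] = 80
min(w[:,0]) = -83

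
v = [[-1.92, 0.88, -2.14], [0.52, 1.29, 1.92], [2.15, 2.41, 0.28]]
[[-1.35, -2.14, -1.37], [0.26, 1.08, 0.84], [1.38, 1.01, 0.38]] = v @ [[0.70,0.52,0.2], [-0.05,-0.10,-0.07], [-0.02,0.49,0.43]]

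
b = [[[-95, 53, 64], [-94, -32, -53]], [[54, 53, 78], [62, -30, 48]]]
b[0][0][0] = -95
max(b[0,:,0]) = -94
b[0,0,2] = 64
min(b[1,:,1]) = -30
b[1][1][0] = 62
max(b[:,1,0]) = 62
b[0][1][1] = -32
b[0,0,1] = 53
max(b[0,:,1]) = 53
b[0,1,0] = -94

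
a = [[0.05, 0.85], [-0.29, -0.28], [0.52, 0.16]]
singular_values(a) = [0.95, 0.53]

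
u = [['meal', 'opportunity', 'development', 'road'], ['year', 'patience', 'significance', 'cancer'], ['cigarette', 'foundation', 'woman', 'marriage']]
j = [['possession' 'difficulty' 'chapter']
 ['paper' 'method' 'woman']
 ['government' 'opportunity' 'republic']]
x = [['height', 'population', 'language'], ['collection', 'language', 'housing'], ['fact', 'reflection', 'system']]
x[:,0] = ['height', 'collection', 'fact']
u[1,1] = 'patience'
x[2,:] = ['fact', 'reflection', 'system']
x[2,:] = ['fact', 'reflection', 'system']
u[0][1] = 'opportunity'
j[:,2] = ['chapter', 'woman', 'republic']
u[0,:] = ['meal', 'opportunity', 'development', 'road']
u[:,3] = ['road', 'cancer', 'marriage']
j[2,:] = ['government', 'opportunity', 'republic']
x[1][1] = 'language'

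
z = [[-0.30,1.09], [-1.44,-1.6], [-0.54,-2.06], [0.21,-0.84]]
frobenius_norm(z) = 3.35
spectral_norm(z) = 3.14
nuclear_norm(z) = 4.30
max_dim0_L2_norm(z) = 2.95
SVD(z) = [[0.29, 0.59], [-0.64, 0.65], [-0.67, -0.22], [-0.22, -0.44]] @ diag([3.1387035542868427, 1.1598017064598332]) @ [[0.37, 0.93], [-0.93, 0.37]]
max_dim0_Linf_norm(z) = 2.06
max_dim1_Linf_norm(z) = 2.06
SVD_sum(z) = [[0.33,0.84], [-0.74,-1.88], [-0.78,-1.97], [-0.26,-0.65]] + [[-0.63, 0.25], [-0.7, 0.28], [0.24, -0.09], [0.47, -0.19]]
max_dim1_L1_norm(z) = 3.04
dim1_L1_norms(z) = [1.39, 3.04, 2.6, 1.05]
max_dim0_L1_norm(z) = 5.59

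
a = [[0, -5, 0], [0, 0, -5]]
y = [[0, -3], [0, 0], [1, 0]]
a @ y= [[0, 0], [-5, 0]]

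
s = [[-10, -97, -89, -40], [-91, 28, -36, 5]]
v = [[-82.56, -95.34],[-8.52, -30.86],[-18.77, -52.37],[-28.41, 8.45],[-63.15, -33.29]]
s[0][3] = -40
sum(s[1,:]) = -94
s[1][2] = -36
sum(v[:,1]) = -203.41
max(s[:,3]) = 5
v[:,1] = [-95.34, -30.86, -52.37, 8.45, -33.29]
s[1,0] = -91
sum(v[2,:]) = -71.14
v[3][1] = 8.45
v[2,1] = -52.37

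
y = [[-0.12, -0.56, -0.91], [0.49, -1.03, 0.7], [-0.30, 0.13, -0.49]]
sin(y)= [[-0.15, -0.48, -0.95], [0.34, -0.92, 0.38], [-0.26, 0.13, -0.40]]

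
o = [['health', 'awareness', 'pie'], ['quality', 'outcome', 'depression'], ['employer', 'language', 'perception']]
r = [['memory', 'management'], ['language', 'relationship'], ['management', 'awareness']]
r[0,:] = ['memory', 'management']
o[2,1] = 'language'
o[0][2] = 'pie'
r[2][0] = 'management'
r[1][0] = 'language'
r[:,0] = ['memory', 'language', 'management']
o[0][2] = 'pie'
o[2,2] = 'perception'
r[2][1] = 'awareness'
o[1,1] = 'outcome'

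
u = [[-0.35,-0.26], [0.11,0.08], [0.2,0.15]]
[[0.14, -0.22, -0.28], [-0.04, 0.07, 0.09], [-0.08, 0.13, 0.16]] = u @ [[-0.10,0.06,0.21], [-0.41,0.76,0.81]]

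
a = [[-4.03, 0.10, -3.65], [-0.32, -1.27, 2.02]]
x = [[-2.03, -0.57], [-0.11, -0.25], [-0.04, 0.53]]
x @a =[[8.36, 0.52, 6.26], [0.52, 0.31, -0.1], [-0.01, -0.68, 1.22]]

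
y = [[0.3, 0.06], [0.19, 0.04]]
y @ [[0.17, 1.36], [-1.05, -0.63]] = [[-0.01,0.37], [-0.01,0.23]]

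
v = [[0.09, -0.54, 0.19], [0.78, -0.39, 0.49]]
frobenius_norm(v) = 1.16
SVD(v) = [[-0.41, -0.91], [-0.91, 0.41]] @ diag([1.0809675690721217, 0.4097671468215914]) @ [[-0.69, 0.53, -0.49], [0.58, 0.81, 0.07]]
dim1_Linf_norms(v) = [0.54, 0.78]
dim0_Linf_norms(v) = [0.78, 0.54, 0.49]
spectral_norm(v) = 1.08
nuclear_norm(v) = 1.49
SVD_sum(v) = [[0.31, -0.24, 0.21],[0.68, -0.53, 0.48]] + [[-0.22, -0.3, -0.02],[0.10, 0.14, 0.01]]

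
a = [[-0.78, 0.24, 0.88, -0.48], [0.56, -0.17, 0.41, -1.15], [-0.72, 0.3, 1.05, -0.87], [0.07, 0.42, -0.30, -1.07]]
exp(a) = [[0.17, 0.18, 1.22, -0.58],[0.08, 0.80, 1.06, -0.93],[-0.88, 0.2, 2.61, -0.94],[0.14, 0.21, -0.18, 0.28]]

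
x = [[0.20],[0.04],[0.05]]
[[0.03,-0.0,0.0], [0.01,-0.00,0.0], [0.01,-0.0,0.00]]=x @ [[0.15, -0.02, 0.02]]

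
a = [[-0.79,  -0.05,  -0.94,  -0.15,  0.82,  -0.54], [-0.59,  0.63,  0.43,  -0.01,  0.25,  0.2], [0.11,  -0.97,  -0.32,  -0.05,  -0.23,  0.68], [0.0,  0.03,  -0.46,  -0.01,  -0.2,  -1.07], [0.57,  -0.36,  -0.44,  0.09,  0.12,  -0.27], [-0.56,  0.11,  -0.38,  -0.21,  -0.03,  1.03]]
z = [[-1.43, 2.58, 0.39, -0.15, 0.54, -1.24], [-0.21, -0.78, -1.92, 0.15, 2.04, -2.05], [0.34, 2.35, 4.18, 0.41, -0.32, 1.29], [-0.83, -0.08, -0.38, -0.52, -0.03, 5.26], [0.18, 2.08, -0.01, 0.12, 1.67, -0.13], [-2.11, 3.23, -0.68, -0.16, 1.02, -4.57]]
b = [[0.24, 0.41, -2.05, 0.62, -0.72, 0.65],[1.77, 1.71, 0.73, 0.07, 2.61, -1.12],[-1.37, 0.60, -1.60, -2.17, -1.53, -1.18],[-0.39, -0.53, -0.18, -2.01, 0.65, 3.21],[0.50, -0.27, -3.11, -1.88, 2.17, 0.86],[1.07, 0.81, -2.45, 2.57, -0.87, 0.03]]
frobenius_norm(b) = 9.11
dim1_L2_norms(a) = [1.58, 1.02, 1.25, 1.18, 0.86, 1.26]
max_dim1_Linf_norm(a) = 1.07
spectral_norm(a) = 1.85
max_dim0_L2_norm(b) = 4.8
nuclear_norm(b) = 19.18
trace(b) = 0.54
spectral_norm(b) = 5.27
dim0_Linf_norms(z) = [2.11, 3.23, 4.18, 0.52, 2.04, 5.26]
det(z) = -0.75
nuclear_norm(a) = 5.99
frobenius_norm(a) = 2.97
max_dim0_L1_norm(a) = 3.79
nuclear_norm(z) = 20.85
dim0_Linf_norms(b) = [1.77, 1.71, 3.11, 2.57, 2.61, 3.21]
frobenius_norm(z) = 11.03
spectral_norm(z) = 8.21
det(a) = -0.04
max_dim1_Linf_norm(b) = 3.21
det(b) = -2.50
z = b @ a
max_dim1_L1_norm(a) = 3.29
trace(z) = -1.45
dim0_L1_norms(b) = [5.34, 4.33, 10.12, 9.32, 8.55, 7.05]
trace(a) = 0.66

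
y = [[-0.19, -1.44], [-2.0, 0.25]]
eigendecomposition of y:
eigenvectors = [[-0.69, 0.60], [-0.72, -0.80]]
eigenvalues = [-1.68, 1.74]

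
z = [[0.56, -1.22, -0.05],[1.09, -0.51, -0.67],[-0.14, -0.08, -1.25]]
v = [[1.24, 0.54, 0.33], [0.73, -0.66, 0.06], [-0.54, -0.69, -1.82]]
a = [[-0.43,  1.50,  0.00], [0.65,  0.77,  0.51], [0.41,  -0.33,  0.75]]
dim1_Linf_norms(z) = [1.22, 1.09, 1.25]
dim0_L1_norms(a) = [1.49, 2.6, 1.26]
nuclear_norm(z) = 3.71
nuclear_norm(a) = 3.28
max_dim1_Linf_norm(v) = 1.82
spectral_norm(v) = 2.23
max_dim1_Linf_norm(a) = 1.5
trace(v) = -1.24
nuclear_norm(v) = 4.17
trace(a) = 1.09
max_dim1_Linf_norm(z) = 1.25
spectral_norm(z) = 1.82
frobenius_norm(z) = 2.30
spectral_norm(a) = 1.73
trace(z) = -1.20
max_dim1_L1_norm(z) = 2.27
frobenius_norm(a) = 2.13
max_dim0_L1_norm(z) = 1.97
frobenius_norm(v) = 2.64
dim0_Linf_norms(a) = [0.65, 1.5, 0.75]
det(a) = -0.74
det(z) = -1.44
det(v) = 1.96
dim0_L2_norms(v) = [1.54, 1.1, 1.85]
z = a @ v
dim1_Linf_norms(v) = [1.24, 0.73, 1.82]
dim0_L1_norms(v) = [2.51, 1.89, 2.21]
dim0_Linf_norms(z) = [1.09, 1.22, 1.25]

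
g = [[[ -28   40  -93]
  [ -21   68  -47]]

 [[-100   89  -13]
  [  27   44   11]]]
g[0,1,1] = 68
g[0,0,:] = [-28, 40, -93]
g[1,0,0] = -100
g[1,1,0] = 27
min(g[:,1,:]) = -47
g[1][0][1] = 89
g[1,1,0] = 27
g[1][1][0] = 27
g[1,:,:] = [[-100, 89, -13], [27, 44, 11]]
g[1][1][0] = 27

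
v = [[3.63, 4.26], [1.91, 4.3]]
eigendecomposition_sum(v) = [[0.61, -0.81], [-0.36, 0.48]] + [[3.02, 5.07], [2.27, 3.82]]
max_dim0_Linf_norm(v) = 4.3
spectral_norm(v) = 7.24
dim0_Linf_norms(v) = [3.63, 4.3]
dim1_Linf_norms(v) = [4.26, 4.3]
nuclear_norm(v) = 8.27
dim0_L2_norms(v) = [4.1, 6.05]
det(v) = 7.47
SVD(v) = [[-0.77, -0.64], [-0.64, 0.77]] @ diag([7.238573819147531, 1.0323027970280487]) @ [[-0.55, -0.83], [-0.83, 0.55]]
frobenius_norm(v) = 7.31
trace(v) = 7.93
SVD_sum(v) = [[3.08, 4.63], [2.57, 3.86]] + [[0.55,  -0.37], [-0.66,  0.44]]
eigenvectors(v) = [[-0.86, -0.8], [0.51, -0.60]]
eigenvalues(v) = [1.09, 6.84]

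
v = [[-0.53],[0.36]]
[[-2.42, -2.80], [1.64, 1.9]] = v@[[4.56, 5.29]]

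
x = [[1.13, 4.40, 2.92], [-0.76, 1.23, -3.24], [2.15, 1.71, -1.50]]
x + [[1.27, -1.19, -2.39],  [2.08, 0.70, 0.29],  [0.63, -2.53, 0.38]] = [[2.40, 3.21, 0.53], [1.32, 1.93, -2.95], [2.78, -0.82, -1.12]]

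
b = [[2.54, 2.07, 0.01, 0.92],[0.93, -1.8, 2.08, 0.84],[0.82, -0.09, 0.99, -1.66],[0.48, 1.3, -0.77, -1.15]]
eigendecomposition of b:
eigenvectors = [[-0.93, 0.2, 0.5, 0.44],  [-0.28, -0.79, -0.63, -0.43],  [-0.21, 0.17, -0.56, -0.78],  [-0.14, 0.55, -0.20, 0.13]]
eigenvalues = [3.31, -3.07, -0.42, 0.76]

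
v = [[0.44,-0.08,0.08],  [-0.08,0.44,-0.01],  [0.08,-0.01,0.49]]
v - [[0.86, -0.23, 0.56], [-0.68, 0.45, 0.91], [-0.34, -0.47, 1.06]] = [[-0.42, 0.15, -0.48], [0.6, -0.01, -0.92], [0.42, 0.46, -0.57]]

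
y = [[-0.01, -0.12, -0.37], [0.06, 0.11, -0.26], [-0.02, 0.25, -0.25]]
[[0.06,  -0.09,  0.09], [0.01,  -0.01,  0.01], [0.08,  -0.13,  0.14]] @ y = [[-0.01, 0.01, -0.02], [-0.0, 0.0, -0.00], [-0.01, 0.01, -0.03]]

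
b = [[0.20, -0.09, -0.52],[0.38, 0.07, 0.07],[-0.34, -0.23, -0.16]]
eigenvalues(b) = [(0.52+0j), (-0.21+0.13j), (-0.21-0.13j)]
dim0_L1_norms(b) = [0.92, 0.39, 0.75]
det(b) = 0.03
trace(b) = 0.11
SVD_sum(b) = [[-0.17, -0.12, -0.20], [0.17, 0.13, 0.21], [-0.24, -0.17, -0.28]] + [[0.37, 0.02, -0.32],[0.19, 0.01, -0.16],[-0.12, -0.01, 0.10]] + [[-0.0, 0.01, -0.0], [0.02, -0.06, 0.02], [0.02, -0.06, 0.02]]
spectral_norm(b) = 0.58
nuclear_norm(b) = 1.24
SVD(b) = [[-0.49,0.86,0.16], [0.52,0.43,-0.74], [-0.7,-0.28,-0.65]] @ diag([0.5785335677394322, 0.5686638981109501, 0.09338245008534914]) @ [[0.58, 0.42, 0.70], [0.76, 0.03, -0.65], [-0.29, 0.91, -0.3]]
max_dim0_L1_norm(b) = 0.92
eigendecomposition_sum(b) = [[(0.31-0j), (0.06+0j), (-0.23+0j)], [(0.22-0j), 0.04+0.00j, -0.17+0.00j], [(-0.23+0j), -0.04+0.00j, (0.17-0j)]] + [[(-0.05+0.01j), (-0.07-0.14j), -0.14-0.13j], [(0.08+0.03j), 0.01+0.23j, (0.12+0.26j)], [(-0.05+0.01j), (-0.09-0.13j), (-0.17-0.11j)]] + [[(-0.05-0.01j), -0.07+0.14j, -0.14+0.13j], [0.08-0.03j, (0.01-0.23j), 0.12-0.26j], [-0.05-0.01j, -0.09+0.13j, (-0.17+0.11j)]]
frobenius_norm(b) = 0.82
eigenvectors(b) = [[0.69+0.00j, (0.44-0.2j), 0.44+0.20j],[(0.5+0j), -0.72+0.00j, (-0.72-0j)],[-0.52+0.00j, (0.42-0.26j), 0.42+0.26j]]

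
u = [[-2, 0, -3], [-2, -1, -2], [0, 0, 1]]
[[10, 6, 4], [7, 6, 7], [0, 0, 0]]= u @ [[-5, -3, -2], [3, 0, -3], [0, 0, 0]]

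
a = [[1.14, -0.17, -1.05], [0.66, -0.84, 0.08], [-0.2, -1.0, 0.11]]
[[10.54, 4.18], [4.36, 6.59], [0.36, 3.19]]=a @[[4.83, 4.75], [-1.82, -3.94], [-4.50, 1.81]]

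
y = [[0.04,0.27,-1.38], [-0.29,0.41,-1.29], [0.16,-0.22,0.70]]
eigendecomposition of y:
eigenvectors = [[(0.85+0j),  (0.85-0j),  0.42+0.00j], [(0.45+0.1j),  0.45-0.10j,  0.89+0.00j], [(-0.24-0.05j),  -0.24+0.05j,  0.18+0.00j]]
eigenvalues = [(0.57+0.12j), (0.57-0.12j), 0j]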